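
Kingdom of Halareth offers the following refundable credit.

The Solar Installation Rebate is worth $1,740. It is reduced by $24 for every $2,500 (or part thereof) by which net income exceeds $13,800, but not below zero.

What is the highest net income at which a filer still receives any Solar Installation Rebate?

$193,800

After 72 increments the reduction is 72 × $24 = $1,728, leaving $12; one more increment wipes it out. Increment 72 ends at excess 72 × $2,500 = $180,000, so the highest qualifying income is $13,800 + $180,000 = $193,800.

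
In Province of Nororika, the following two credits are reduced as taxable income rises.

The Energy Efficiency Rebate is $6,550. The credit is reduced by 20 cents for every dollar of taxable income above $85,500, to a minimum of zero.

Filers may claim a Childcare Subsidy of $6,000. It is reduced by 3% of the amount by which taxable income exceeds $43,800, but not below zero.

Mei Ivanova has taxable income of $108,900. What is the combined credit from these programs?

$5,917

Energy Efficiency Rebate: 20% of the $23,400 excess over $85,500 is $4,680; credit = $6,550 − $4,680 = $1,870.
Childcare Subsidy: 3% of the $65,100 excess over $43,800 is $1,953; credit = $6,000 − $1,953 = $4,047.
Total: $1,870 + $4,047 = $5,917.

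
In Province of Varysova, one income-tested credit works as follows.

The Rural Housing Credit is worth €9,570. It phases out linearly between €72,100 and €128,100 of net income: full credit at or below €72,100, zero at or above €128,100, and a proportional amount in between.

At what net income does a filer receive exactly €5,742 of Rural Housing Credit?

€5,742 is 5,742/9,570 of the full €9,570, so 3,828/9,570 of the €56,000 range has been used: income = €72,100 + €56,000 × 3,828/9,570 = €94,500.

€94,500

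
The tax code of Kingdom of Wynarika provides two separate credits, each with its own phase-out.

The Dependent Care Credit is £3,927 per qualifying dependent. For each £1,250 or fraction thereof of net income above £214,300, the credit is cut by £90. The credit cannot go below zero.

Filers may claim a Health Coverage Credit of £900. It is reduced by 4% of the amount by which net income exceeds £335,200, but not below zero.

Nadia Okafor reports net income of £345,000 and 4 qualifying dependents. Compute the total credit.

£6,766

Dependent Care Credit: base = 4 × £3,927 = £15,708. income exceeds £214,300 by £130,700, which is 105 full-or-partial £1,250 increments; reduction = 105 × £90 = £9,450, leaving £6,258.
Health Coverage Credit: 4% of the £9,800 excess over £335,200 is £392; credit = £900 − £392 = £508.
Total: £6,258 + £508 = £6,766.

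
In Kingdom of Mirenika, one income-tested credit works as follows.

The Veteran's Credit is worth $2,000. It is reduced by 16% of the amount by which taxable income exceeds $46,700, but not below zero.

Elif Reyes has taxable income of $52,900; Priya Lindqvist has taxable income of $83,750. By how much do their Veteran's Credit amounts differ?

Elif ($52,900): Veteran's Credit: 16% of the $6,200 excess over $46,700 is $992; credit = $2,000 − $992 = $1,008.
Priya ($83,750): Veteran's Credit: 16% of the $37,050 excess over $46,700 is $5,928 ≥ base, so the credit is $0.
Difference: |$1,008 − $0| = $1,008.

$1,008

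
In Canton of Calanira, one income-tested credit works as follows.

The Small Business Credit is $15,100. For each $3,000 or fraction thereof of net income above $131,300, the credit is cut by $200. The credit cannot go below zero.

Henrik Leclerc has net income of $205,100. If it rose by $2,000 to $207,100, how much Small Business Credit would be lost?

At $205,100 — income exceeds $131,300 by $73,800, which is 25 full-or-partial $3,000 increments; reduction = 25 × $200 = $5,000, leaving $10,100.
At $207,100 — income exceeds $131,300 by $75,800, which is 26 full-or-partial $3,000 increments; reduction = 26 × $200 = $5,200, leaving $9,900.
Lost: $10,100 − $9,900 = $200.

$200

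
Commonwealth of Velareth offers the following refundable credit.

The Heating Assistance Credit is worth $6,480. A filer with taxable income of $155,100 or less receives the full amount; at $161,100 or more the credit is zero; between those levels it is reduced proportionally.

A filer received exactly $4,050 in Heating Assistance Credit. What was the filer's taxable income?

$157,350

$4,050 is 4,050/6,480 of the full $6,480, so 2,430/6,480 of the $6,000 range has been used: income = $155,100 + $6,000 × 2,430/6,480 = $157,350.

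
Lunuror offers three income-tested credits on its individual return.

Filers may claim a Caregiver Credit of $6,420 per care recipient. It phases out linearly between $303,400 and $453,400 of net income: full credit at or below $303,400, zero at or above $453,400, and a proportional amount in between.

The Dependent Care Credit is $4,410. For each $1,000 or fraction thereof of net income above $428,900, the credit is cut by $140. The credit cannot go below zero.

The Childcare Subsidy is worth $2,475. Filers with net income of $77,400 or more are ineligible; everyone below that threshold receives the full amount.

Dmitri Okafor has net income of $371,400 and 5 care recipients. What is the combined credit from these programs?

Caregiver Credit: base = 5 × $6,420 = $32,100. $371,400 is $68,000 into a $150,000 phase-out range, leaving 82,000/150,000 of the credit: $32,100 × 82,000/150,000 = $17,548.
Dependent Care Credit: $371,400 is at or below the $428,900 threshold, so the full $4,410 applies.
Childcare Subsidy: $371,400 meets or exceeds the $77,400 cutoff, so the credit is $0.
Total: $17,548 + $4,410 + $0 = $21,958.

$21,958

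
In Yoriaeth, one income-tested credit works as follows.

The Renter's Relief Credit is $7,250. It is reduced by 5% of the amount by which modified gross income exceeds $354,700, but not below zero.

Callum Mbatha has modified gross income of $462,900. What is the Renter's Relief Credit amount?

Renter's Relief Credit: 5% of the $108,200 excess over $354,700 is $5,410; credit = $7,250 − $5,410 = $1,840.

$1,840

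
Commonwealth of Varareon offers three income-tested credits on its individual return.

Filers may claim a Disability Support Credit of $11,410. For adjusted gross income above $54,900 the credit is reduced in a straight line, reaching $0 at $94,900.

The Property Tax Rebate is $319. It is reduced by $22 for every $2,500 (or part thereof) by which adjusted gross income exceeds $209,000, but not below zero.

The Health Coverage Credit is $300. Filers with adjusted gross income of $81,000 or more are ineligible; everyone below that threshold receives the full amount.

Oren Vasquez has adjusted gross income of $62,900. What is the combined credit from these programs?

$9,747

Disability Support Credit: $62,900 is $8,000 into a $40,000 phase-out range, leaving 32,000/40,000 of the credit: $11,410 × 32,000/40,000 = $9,128.
Property Tax Rebate: $62,900 is at or below the $209,000 threshold, so the full $319 applies.
Health Coverage Credit: $62,900 is below the $81,000 cutoff, so the full $300 applies.
Total: $9,128 + $319 + $300 = $9,747.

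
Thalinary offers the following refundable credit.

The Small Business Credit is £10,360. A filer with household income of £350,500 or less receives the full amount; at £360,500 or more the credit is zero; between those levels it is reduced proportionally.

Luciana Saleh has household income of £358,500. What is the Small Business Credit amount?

£2,072

Small Business Credit: £358,500 is £8,000 into a £10,000 phase-out range, leaving 2,000/10,000 of the credit: £10,360 × 2,000/10,000 = £2,072.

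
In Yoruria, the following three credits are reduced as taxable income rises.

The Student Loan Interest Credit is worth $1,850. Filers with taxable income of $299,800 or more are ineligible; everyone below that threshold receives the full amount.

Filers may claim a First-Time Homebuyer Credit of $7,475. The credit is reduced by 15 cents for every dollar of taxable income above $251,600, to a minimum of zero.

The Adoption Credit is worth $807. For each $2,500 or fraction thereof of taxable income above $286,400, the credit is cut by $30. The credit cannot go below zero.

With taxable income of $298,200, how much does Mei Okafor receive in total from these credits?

$2,992

Student Loan Interest Credit: $298,200 is below the $299,800 cutoff, so the full $1,850 applies.
First-Time Homebuyer Credit: 15% of the $46,600 excess over $251,600 is $6,990; credit = $7,475 − $6,990 = $485.
Adoption Credit: income exceeds $286,400 by $11,800, which is 5 full-or-partial $2,500 increments; reduction = 5 × $30 = $150, leaving $657.
Total: $1,850 + $485 + $657 = $2,992.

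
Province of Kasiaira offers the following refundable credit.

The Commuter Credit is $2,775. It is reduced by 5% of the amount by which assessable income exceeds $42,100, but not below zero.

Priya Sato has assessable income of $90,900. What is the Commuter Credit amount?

Commuter Credit: 5% of the $48,800 excess over $42,100 is $2,440; credit = $2,775 − $2,440 = $335.

$335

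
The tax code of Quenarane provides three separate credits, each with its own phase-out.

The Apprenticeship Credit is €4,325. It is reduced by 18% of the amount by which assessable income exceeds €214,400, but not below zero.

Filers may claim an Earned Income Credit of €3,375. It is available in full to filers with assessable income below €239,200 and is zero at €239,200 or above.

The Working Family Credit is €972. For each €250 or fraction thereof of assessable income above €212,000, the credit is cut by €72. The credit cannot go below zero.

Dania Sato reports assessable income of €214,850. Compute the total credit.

Apprenticeship Credit: 18% of the €450 excess over €214,400 is €81; credit = €4,325 − €81 = €4,244.
Earned Income Credit: €214,850 is below the €239,200 cutoff, so the full €3,375 applies.
Working Family Credit: income exceeds €212,000 by €2,850, which is 12 full-or-partial €250 increments; reduction = 12 × €72 = €864, leaving €108.
Total: €4,244 + €3,375 + €108 = €7,727.

€7,727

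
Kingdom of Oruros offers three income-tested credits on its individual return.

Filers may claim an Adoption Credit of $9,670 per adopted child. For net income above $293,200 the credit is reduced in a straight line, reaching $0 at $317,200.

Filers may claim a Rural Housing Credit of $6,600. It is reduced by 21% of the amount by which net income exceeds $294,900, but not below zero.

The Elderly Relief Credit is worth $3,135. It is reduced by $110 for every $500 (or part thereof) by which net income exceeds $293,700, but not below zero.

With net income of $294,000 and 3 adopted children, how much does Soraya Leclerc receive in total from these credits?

Adoption Credit: base = 3 × $9,670 = $29,010. $294,000 is $800 into a $24,000 phase-out range, leaving 23,200/24,000 of the credit: $29,010 × 23,200/24,000 = $28,043.
Rural Housing Credit: $294,000 is at or below the $294,900 threshold, so the full $6,600 applies.
Elderly Relief Credit: income exceeds $293,700 by $300, which is 1 full-or-partial $500 increment; reduction = 1 × $110 = $110, leaving $3,025.
Total: $28,043 + $6,600 + $3,025 = $37,668.

$37,668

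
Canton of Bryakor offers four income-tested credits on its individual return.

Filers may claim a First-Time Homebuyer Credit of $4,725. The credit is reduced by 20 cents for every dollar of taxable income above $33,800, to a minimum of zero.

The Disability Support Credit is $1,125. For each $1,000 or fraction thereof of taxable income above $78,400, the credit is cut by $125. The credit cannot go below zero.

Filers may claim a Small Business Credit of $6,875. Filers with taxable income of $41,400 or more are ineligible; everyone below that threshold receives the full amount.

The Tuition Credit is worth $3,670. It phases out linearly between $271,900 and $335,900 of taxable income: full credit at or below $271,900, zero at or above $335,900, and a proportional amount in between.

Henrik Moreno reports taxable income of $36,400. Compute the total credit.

$15,875

First-Time Homebuyer Credit: 20% of the $2,600 excess over $33,800 is $520; credit = $4,725 − $520 = $4,205.
Disability Support Credit: $36,400 is at or below the $78,400 threshold, so the full $1,125 applies.
Small Business Credit: $36,400 is below the $41,400 cutoff, so the full $6,875 applies.
Tuition Credit: $36,400 is at or below the $271,900 threshold, so the full $3,670 applies.
Total: $4,205 + $1,125 + $6,875 + $3,670 = $15,875.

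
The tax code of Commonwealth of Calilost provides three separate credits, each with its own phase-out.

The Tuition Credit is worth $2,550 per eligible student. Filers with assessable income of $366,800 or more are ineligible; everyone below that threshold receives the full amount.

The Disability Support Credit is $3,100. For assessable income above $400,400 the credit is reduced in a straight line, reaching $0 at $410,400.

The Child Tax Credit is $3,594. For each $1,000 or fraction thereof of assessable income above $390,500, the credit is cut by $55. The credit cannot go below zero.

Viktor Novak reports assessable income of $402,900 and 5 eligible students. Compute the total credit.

$5,204

Tuition Credit: base = 5 × $2,550 = $12,750. $402,900 meets or exceeds the $366,800 cutoff, so the credit is $0.
Disability Support Credit: $402,900 is $2,500 into a $10,000 phase-out range, leaving 7,500/10,000 of the credit: $3,100 × 7,500/10,000 = $2,325.
Child Tax Credit: income exceeds $390,500 by $12,400, which is 13 full-or-partial $1,000 increments; reduction = 13 × $55 = $715, leaving $2,879.
Total: $0 + $2,325 + $2,879 = $5,204.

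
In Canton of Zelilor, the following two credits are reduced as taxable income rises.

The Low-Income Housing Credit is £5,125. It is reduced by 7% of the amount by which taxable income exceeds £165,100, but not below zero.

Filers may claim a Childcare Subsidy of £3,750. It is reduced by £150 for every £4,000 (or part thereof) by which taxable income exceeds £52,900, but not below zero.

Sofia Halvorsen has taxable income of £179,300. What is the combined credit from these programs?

Low-Income Housing Credit: 7% of the £14,200 excess over £165,100 is £994; credit = £5,125 − £994 = £4,131.
Childcare Subsidy: income exceeds £52,900 by £126,400 → 32 increments × £150 = £4,800 ≥ base, so the credit is £0.
Total: £4,131 + £0 = £4,131.

£4,131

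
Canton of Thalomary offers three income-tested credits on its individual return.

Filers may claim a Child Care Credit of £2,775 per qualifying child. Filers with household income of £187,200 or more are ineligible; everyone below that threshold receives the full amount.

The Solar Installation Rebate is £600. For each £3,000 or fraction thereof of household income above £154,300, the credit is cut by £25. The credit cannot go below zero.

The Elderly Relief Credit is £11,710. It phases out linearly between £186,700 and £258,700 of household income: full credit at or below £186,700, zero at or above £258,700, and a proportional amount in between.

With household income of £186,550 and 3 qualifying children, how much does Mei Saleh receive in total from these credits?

Child Care Credit: base = 3 × £2,775 = £8,325. £186,550 is below the £187,200 cutoff, so the full £8,325 applies.
Solar Installation Rebate: income exceeds £154,300 by £32,250, which is 11 full-or-partial £3,000 increments; reduction = 11 × £25 = £275, leaving £325.
Elderly Relief Credit: £186,550 is at or below the £186,700 threshold, so the full £11,710 applies.
Total: £8,325 + £325 + £11,710 = £20,360.

£20,360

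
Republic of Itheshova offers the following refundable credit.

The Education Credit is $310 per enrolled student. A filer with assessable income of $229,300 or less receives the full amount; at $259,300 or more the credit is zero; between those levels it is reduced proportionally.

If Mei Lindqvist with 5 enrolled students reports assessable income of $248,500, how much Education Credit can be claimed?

Education Credit: base = 5 × $310 = $1,550. $248,500 is $19,200 into a $30,000 phase-out range, leaving 10,800/30,000 of the credit: $1,550 × 10,800/30,000 = $558.

$558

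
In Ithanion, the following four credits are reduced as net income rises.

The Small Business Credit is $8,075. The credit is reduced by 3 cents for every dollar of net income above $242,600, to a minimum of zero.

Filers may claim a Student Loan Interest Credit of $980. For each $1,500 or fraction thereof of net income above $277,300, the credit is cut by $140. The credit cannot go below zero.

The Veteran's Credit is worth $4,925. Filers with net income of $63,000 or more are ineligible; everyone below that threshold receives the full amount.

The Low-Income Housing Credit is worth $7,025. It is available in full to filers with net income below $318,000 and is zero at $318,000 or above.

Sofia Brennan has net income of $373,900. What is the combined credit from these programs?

Small Business Credit: 3% of the $131,300 excess over $242,600 is $3,939; credit = $8,075 − $3,939 = $4,136.
Student Loan Interest Credit: income exceeds $277,300 by $96,600 → 65 increments × $140 = $9,100 ≥ base, so the credit is $0.
Veteran's Credit: $373,900 meets or exceeds the $63,000 cutoff, so the credit is $0.
Low-Income Housing Credit: $373,900 meets or exceeds the $318,000 cutoff, so the credit is $0.
Total: $4,136 + $0 + $0 + $0 = $4,136.

$4,136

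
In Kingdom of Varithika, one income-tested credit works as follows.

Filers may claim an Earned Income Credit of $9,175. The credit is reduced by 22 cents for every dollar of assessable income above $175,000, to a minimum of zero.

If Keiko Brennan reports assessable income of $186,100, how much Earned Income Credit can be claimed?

$6,733

Earned Income Credit: 22% of the $11,100 excess over $175,000 is $2,442; credit = $9,175 − $2,442 = $6,733.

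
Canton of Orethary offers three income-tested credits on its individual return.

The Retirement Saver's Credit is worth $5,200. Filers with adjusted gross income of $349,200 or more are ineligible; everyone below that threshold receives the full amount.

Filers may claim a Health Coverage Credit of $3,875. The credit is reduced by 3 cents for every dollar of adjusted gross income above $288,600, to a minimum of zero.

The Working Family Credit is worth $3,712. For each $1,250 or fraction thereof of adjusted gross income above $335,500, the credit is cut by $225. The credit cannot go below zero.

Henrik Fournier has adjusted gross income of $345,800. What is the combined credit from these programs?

$9,046

Retirement Saver's Credit: $345,800 is below the $349,200 cutoff, so the full $5,200 applies.
Health Coverage Credit: 3% of the $57,200 excess over $288,600 is $1,716; credit = $3,875 − $1,716 = $2,159.
Working Family Credit: income exceeds $335,500 by $10,300, which is 9 full-or-partial $1,250 increments; reduction = 9 × $225 = $2,025, leaving $1,687.
Total: $5,200 + $2,159 + $1,687 = $9,046.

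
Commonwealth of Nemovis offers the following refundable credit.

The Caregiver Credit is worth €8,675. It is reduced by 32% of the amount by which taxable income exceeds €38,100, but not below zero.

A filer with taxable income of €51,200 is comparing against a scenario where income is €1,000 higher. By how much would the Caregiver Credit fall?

€320

At €51,200 — 32% of the €13,100 excess over €38,100 is €4,192; credit = €8,675 − €4,192 = €4,483.
At €52,200 — 32% of the €14,100 excess over €38,100 is €4,512; credit = €8,675 − €4,512 = €4,163.
Lost: €4,483 − €4,163 = €320.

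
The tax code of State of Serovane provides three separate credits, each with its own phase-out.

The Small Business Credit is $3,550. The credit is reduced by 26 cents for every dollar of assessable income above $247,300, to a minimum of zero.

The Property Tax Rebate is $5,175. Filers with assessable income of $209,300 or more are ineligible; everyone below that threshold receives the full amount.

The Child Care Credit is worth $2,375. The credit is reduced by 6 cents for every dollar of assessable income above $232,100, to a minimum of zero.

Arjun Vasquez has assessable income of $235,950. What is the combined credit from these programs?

Small Business Credit: $235,950 is at or below the $247,300 threshold, so the full $3,550 applies.
Property Tax Rebate: $235,950 meets or exceeds the $209,300 cutoff, so the credit is $0.
Child Care Credit: 6% of the $3,850 excess over $232,100 is $231; credit = $2,375 − $231 = $2,144.
Total: $3,550 + $0 + $2,144 = $5,694.

$5,694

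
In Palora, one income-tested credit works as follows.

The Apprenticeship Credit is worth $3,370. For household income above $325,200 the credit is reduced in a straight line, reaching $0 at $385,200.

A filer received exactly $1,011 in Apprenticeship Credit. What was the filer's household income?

$1,011 is 1,011/3,370 of the full $3,370, so 2,359/3,370 of the $60,000 range has been used: income = $325,200 + $60,000 × 2,359/3,370 = $367,200.

$367,200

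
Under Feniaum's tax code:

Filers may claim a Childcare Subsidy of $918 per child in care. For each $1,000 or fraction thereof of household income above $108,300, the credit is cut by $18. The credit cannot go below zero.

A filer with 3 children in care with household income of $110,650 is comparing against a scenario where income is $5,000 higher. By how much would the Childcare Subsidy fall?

$90

At $110,650 — base = 3 × $918 = $2,754. income exceeds $108,300 by $2,350, which is 3 full-or-partial $1,000 increments; reduction = 3 × $18 = $54, leaving $2,700.
At $115,650 — base = 3 × $918 = $2,754. income exceeds $108,300 by $7,350, which is 8 full-or-partial $1,000 increments; reduction = 8 × $18 = $144, leaving $2,610.
Lost: $2,700 − $2,610 = $90.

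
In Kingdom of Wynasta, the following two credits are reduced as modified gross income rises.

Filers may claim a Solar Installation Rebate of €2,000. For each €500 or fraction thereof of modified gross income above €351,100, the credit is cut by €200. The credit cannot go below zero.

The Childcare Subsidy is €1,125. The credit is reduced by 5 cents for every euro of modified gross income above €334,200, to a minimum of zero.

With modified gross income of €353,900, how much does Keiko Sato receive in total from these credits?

Solar Installation Rebate: income exceeds €351,100 by €2,800, which is 6 full-or-partial €500 increments; reduction = 6 × €200 = €1,200, leaving €800.
Childcare Subsidy: 5% of the €19,700 excess over €334,200 is €985; credit = €1,125 − €985 = €140.
Total: €800 + €140 = €940.

€940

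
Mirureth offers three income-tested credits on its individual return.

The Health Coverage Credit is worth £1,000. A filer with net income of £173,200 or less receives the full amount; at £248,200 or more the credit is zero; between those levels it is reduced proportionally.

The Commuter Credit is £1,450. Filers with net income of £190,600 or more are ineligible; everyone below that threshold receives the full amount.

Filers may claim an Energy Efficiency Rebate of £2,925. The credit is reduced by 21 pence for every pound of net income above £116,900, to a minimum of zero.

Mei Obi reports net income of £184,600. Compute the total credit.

£2,298

Health Coverage Credit: £184,600 is £11,400 into a £75,000 phase-out range, leaving 63,600/75,000 of the credit: £1,000 × 63,600/75,000 = £848.
Commuter Credit: £184,600 is below the £190,600 cutoff, so the full £1,450 applies.
Energy Efficiency Rebate: 21% of the £67,700 excess over £116,900 is £14,217 ≥ base, so the credit is £0.
Total: £848 + £1,450 + £0 = £2,298.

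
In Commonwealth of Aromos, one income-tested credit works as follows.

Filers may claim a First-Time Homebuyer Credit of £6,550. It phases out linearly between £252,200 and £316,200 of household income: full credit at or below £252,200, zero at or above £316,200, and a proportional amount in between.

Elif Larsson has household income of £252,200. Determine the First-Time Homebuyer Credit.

£6,550

First-Time Homebuyer Credit: £252,200 is at or below the £252,200 threshold, so the full £6,550 applies.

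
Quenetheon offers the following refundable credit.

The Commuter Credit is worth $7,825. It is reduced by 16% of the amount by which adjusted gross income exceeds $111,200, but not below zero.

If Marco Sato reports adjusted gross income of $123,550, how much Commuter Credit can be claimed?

Commuter Credit: 16% of the $12,350 excess over $111,200 is $1,976; credit = $7,825 − $1,976 = $5,849.

$5,849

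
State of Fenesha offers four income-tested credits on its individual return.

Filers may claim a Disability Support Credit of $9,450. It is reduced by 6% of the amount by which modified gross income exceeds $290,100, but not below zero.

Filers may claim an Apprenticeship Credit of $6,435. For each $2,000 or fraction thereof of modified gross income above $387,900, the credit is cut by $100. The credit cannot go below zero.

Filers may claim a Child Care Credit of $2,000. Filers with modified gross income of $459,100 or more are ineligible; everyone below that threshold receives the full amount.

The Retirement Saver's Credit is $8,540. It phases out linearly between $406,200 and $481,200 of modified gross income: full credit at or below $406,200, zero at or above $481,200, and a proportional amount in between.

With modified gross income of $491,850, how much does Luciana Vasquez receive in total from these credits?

$1,235

Disability Support Credit: 6% of the $201,750 excess over $290,100 is $12,105 ≥ base, so the credit is $0.
Apprenticeship Credit: income exceeds $387,900 by $103,950, which is 52 full-or-partial $2,000 increments; reduction = 52 × $100 = $5,200, leaving $1,235.
Child Care Credit: $491,850 meets or exceeds the $459,100 cutoff, so the credit is $0.
Retirement Saver's Credit: $491,850 is at or above $481,200, so the credit is $0.
Total: $0 + $1,235 + $0 + $0 = $1,235.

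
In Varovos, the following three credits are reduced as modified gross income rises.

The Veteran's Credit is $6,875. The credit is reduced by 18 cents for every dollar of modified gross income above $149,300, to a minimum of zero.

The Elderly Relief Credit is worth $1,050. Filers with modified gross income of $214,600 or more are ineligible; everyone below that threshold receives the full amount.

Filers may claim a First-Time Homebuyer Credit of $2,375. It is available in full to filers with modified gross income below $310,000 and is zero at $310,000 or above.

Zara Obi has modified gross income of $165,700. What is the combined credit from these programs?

Veteran's Credit: 18% of the $16,400 excess over $149,300 is $2,952; credit = $6,875 − $2,952 = $3,923.
Elderly Relief Credit: $165,700 is below the $214,600 cutoff, so the full $1,050 applies.
First-Time Homebuyer Credit: $165,700 is below the $310,000 cutoff, so the full $2,375 applies.
Total: $3,923 + $1,050 + $2,375 = $7,348.

$7,348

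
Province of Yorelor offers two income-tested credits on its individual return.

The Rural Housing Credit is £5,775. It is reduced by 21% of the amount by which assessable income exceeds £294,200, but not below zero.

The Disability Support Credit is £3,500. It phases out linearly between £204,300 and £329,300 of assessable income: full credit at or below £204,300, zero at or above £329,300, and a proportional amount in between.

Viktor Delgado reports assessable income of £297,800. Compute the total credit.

£5,901

Rural Housing Credit: 21% of the £3,600 excess over £294,200 is £756; credit = £5,775 − £756 = £5,019.
Disability Support Credit: £297,800 is £93,500 into a £125,000 phase-out range, leaving 31,500/125,000 of the credit: £3,500 × 31,500/125,000 = £882.
Total: £5,019 + £882 = £5,901.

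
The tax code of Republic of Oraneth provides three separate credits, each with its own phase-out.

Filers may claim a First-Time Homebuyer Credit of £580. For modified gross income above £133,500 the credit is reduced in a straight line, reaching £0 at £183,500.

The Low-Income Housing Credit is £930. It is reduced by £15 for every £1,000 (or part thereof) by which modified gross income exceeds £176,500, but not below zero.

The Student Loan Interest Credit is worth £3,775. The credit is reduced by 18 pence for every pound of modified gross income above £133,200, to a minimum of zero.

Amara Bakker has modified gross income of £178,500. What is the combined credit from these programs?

£958

First-Time Homebuyer Credit: £178,500 is £45,000 into a £50,000 phase-out range, leaving 5,000/50,000 of the credit: £580 × 5,000/50,000 = £58.
Low-Income Housing Credit: income exceeds £176,500 by £2,000, which is 2 full-or-partial £1,000 increments; reduction = 2 × £15 = £30, leaving £900.
Student Loan Interest Credit: 18% of the £45,300 excess over £133,200 is £8,154 ≥ base, so the credit is £0.
Total: £58 + £900 + £0 = £958.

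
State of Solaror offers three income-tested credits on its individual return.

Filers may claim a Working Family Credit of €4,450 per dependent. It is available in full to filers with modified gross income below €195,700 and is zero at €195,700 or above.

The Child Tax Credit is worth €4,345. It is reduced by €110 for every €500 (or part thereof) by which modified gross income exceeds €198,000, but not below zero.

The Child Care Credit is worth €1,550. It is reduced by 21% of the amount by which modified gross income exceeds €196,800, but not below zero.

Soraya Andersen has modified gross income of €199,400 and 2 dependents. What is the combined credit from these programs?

€5,019

Working Family Credit: base = 2 × €4,450 = €8,900. €199,400 meets or exceeds the €195,700 cutoff, so the credit is €0.
Child Tax Credit: income exceeds €198,000 by €1,400, which is 3 full-or-partial €500 increments; reduction = 3 × €110 = €330, leaving €4,015.
Child Care Credit: 21% of the €2,600 excess over €196,800 is €546; credit = €1,550 − €546 = €1,004.
Total: €0 + €4,015 + €1,004 = €5,019.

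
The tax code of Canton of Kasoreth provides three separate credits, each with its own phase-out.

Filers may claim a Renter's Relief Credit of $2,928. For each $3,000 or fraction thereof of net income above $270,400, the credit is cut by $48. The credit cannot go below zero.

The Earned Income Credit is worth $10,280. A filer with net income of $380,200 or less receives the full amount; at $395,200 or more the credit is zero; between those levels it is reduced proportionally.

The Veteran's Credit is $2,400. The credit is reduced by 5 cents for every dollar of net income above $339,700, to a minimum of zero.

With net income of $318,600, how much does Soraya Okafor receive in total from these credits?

Renter's Relief Credit: income exceeds $270,400 by $48,200, which is 17 full-or-partial $3,000 increments; reduction = 17 × $48 = $816, leaving $2,112.
Earned Income Credit: $318,600 is at or below the $380,200 threshold, so the full $10,280 applies.
Veteran's Credit: $318,600 is at or below the $339,700 threshold, so the full $2,400 applies.
Total: $2,112 + $10,280 + $2,400 = $14,792.

$14,792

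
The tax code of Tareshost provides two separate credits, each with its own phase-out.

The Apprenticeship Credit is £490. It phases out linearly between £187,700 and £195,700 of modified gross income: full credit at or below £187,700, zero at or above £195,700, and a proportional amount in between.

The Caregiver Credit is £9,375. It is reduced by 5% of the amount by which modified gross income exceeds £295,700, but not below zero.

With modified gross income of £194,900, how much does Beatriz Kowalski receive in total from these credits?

Apprenticeship Credit: £194,900 is £7,200 into a £8,000 phase-out range, leaving 800/8,000 of the credit: £490 × 800/8,000 = £49.
Caregiver Credit: £194,900 is at or below the £295,700 threshold, so the full £9,375 applies.
Total: £49 + £9,375 = £9,424.

£9,424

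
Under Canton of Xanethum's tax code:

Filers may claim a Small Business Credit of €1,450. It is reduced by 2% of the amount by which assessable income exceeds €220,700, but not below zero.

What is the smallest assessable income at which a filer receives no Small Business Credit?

€293,200

The credit falls by 2% of each euro above €220,700, so it reaches zero when the excess is €1,450 / 2% = €72,500: income = €220,700 + €72,500 = €293,200.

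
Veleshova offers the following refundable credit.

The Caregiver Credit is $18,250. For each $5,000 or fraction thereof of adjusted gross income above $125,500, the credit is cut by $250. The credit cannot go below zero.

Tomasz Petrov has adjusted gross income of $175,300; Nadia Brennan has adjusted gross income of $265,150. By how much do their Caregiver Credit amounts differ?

Tomasz ($175,300): Caregiver Credit: income exceeds $125,500 by $49,800, which is 10 full-or-partial $5,000 increments; reduction = 10 × $250 = $2,500, leaving $15,750.
Nadia ($265,150): Caregiver Credit: income exceeds $125,500 by $139,650, which is 28 full-or-partial $5,000 increments; reduction = 28 × $250 = $7,000, leaving $11,250.
Difference: |$15,750 − $11,250| = $4,500.

$4,500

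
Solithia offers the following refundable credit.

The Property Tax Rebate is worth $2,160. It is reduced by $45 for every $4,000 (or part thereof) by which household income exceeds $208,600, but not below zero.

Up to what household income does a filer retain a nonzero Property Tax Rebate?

After 47 increments the reduction is 47 × $45 = $2,115, leaving $45; one more increment wipes it out. Increment 47 ends at excess 47 × $4,000 = $188,000, so the highest qualifying income is $208,600 + $188,000 = $396,600.

$396,600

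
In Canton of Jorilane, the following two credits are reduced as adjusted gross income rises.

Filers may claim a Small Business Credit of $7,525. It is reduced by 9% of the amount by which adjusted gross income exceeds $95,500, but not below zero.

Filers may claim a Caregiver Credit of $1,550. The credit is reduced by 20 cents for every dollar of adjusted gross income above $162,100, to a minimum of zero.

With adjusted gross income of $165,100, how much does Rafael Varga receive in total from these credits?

Small Business Credit: 9% of the $69,600 excess over $95,500 is $6,264; credit = $7,525 − $6,264 = $1,261.
Caregiver Credit: 20% of the $3,000 excess over $162,100 is $600; credit = $1,550 − $600 = $950.
Total: $1,261 + $950 = $2,211.

$2,211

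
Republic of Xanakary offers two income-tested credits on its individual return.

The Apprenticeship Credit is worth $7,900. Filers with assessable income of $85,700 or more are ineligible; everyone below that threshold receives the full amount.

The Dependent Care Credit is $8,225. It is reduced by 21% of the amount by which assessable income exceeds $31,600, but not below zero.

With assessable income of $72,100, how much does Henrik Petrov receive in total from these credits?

Apprenticeship Credit: $72,100 is below the $85,700 cutoff, so the full $7,900 applies.
Dependent Care Credit: 21% of the $40,500 excess over $31,600 is $8,505 ≥ base, so the credit is $0.
Total: $7,900 + $0 = $7,900.

$7,900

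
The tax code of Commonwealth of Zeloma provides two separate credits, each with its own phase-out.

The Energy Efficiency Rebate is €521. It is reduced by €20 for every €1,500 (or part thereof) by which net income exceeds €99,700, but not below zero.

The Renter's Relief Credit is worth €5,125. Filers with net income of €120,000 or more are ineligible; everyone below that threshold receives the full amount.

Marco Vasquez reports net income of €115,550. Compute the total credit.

Energy Efficiency Rebate: income exceeds €99,700 by €15,850, which is 11 full-or-partial €1,500 increments; reduction = 11 × €20 = €220, leaving €301.
Renter's Relief Credit: €115,550 is below the €120,000 cutoff, so the full €5,125 applies.
Total: €301 + €5,125 = €5,426.

€5,426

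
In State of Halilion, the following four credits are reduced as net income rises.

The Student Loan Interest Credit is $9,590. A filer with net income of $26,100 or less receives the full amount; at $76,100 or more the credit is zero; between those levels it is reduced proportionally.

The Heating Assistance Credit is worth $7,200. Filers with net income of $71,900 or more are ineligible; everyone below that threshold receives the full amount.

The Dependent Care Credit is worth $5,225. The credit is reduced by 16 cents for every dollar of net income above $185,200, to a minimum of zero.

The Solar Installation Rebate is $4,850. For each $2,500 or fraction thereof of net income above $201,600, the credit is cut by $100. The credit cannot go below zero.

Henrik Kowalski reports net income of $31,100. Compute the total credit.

$25,906

Student Loan Interest Credit: $31,100 is $5,000 into a $50,000 phase-out range, leaving 45,000/50,000 of the credit: $9,590 × 45,000/50,000 = $8,631.
Heating Assistance Credit: $31,100 is below the $71,900 cutoff, so the full $7,200 applies.
Dependent Care Credit: $31,100 is at or below the $185,200 threshold, so the full $5,225 applies.
Solar Installation Rebate: $31,100 is at or below the $201,600 threshold, so the full $4,850 applies.
Total: $8,631 + $7,200 + $5,225 + $4,850 = $25,906.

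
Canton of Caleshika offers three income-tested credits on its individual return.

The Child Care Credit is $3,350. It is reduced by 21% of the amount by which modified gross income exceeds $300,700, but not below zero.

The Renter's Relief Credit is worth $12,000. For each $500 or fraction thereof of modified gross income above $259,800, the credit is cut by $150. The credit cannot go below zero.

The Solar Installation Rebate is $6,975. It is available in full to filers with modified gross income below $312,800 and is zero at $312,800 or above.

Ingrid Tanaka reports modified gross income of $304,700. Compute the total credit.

$9,485

Child Care Credit: 21% of the $4,000 excess over $300,700 is $840; credit = $3,350 − $840 = $2,510.
Renter's Relief Credit: income exceeds $259,800 by $44,900 → 90 increments × $150 = $13,500 ≥ base, so the credit is $0.
Solar Installation Rebate: $304,700 is below the $312,800 cutoff, so the full $6,975 applies.
Total: $2,510 + $0 + $6,975 = $9,485.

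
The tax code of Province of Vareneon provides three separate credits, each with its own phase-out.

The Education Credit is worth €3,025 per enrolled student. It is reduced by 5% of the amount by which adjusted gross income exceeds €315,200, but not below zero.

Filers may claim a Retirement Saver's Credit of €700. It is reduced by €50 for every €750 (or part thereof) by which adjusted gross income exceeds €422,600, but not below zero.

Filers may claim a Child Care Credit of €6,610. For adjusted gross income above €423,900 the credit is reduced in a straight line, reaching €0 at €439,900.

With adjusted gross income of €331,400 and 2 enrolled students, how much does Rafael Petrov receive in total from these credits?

€12,550

Education Credit: base = 2 × €3,025 = €6,050. 5% of the €16,200 excess over €315,200 is €810; credit = €6,050 − €810 = €5,240.
Retirement Saver's Credit: €331,400 is at or below the €422,600 threshold, so the full €700 applies.
Child Care Credit: €331,400 is at or below the €423,900 threshold, so the full €6,610 applies.
Total: €5,240 + €700 + €6,610 = €12,550.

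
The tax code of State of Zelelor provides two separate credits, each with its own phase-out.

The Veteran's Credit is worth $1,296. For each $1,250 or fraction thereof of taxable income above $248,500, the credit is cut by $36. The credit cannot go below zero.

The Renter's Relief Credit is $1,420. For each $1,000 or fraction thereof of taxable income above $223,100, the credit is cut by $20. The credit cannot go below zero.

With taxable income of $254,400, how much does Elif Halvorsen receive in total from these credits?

Veteran's Credit: income exceeds $248,500 by $5,900, which is 5 full-or-partial $1,250 increments; reduction = 5 × $36 = $180, leaving $1,116.
Renter's Relief Credit: income exceeds $223,100 by $31,300, which is 32 full-or-partial $1,000 increments; reduction = 32 × $20 = $640, leaving $780.
Total: $1,116 + $780 = $1,896.

$1,896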